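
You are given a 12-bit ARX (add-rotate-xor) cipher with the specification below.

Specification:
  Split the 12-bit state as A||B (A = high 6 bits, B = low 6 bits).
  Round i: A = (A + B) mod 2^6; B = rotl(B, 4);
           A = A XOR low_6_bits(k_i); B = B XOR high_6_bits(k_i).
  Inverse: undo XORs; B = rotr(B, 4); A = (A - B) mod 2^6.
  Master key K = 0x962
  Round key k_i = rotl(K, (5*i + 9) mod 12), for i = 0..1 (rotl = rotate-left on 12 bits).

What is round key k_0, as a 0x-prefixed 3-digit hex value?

0x52C

K = 0x962
k_0 = rotl(K, (5*0+9) mod 12) = rotl(K, 9) = 0x52C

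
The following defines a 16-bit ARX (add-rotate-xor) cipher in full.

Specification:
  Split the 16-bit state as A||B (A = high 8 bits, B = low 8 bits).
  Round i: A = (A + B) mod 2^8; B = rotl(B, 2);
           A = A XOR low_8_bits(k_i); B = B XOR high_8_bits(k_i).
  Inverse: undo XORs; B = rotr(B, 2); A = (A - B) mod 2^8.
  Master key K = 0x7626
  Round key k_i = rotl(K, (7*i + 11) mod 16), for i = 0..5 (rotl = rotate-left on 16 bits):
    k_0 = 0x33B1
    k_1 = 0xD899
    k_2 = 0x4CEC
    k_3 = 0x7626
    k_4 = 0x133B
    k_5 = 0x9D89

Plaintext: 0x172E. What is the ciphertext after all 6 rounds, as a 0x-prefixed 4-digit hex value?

s_0 = plaintext = 0x172E
s_1 = Round(s_0, k_0) = 0xF48B
s_2 = Round(s_1, k_1) = 0xE6F6
s_3 = Round(s_2, k_2) = 0x3097
s_4 = Round(s_3, k_3) = 0xE128
s_5 = Round(s_4, k_4) = 0x32B3
s_6 = Round(s_5, k_5) = 0x6C53

0x6C53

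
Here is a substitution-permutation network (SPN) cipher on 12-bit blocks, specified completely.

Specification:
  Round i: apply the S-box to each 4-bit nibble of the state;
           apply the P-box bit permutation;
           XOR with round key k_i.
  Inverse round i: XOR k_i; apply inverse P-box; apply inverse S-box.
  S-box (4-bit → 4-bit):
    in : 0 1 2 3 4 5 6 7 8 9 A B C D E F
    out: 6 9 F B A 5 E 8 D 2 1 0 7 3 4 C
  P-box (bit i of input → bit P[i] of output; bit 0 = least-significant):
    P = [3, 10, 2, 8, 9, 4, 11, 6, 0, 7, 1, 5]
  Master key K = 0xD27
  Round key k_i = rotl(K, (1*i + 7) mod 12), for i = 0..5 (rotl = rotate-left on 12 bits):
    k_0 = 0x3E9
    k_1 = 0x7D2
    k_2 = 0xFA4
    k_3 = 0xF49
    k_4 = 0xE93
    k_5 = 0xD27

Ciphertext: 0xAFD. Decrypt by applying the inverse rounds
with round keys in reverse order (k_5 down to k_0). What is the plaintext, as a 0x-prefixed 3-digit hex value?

0x691

s_0 = ciphertext = 0xAFD
s_1 = InvRound(s_0, k_5) = 0x033
s_2 = InvRound(s_1, k_4) = 0x459
s_3 = InvRound(s_2, k_3) = 0xBC7
s_4 = InvRound(s_3, k_2) = 0x879
s_5 = InvRound(s_4, k_1) = 0x253
s_6 = InvRound(s_5, k_0) = 0x691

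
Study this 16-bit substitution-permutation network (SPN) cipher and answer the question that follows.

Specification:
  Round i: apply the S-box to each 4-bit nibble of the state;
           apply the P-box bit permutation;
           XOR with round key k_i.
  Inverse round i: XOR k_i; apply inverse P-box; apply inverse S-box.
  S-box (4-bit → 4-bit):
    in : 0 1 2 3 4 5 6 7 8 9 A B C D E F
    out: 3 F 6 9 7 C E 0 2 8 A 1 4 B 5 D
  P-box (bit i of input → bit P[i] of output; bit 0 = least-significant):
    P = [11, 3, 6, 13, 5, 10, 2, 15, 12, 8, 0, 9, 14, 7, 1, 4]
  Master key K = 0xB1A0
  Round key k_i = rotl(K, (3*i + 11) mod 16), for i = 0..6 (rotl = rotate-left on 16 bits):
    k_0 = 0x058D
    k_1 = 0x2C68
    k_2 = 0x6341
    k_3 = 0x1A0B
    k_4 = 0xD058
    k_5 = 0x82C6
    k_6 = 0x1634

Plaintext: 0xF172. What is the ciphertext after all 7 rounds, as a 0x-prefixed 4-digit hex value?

s_0 = plaintext = 0xF172
s_1 = Round(s_0, k_0) = 0x56D6
s_2 = Round(s_1, k_1) = 0x8B13
s_3 = Round(s_2, k_2) = 0xDFE5
s_4 = Round(s_3, k_3) = 0x68FE
s_5 = Round(s_4, k_4) = 0x59AE
s_6 = Round(s_5, k_5) = 0x0C94
s_7 = Round(s_6, k_6) = 0xDEFD

0xDEFD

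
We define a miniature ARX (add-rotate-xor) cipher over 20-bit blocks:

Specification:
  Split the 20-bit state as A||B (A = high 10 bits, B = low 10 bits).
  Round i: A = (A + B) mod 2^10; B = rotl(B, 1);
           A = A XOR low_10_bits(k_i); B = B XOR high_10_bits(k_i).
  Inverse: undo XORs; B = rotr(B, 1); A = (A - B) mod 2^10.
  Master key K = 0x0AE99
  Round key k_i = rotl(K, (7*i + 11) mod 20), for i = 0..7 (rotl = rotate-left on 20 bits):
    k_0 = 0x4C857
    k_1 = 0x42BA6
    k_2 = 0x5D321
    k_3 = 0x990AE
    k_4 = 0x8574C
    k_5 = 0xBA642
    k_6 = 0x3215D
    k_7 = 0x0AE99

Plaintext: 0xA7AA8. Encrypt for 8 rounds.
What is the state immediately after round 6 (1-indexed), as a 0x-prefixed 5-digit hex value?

0x6F835

s_0 = plaintext = 0xA7AA8
s_1 = Round(s_0, k_0) = 0x44463
s_2 = Round(s_1, k_1) = 0xB49CC
s_3 = Round(s_2, k_2) = 0xEFEEC
s_4 = Round(s_3, k_3) = 0x817BD
s_5 = Round(s_4, k_4) = 0xA396E
s_6 = Round(s_5, k_5) = 0x6F835
s_7 = Round(s_6, k_6) = 0x2B8A2
s_8 = Round(s_7, k_7) = 0xF256F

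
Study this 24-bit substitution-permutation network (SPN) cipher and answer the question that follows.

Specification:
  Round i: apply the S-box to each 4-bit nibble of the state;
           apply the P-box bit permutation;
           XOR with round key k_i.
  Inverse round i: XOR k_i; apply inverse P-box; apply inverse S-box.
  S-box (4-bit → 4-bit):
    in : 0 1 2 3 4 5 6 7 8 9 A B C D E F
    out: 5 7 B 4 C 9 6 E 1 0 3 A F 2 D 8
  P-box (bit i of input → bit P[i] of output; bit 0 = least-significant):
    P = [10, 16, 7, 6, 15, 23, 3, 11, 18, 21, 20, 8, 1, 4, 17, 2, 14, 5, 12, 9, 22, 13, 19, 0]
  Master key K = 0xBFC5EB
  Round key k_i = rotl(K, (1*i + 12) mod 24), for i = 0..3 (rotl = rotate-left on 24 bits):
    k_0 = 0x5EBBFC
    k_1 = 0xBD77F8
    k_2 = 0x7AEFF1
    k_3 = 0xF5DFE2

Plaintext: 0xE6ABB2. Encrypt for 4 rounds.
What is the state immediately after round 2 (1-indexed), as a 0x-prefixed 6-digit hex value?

0x8DC58B

s_0 = plaintext = 0xE6ABB2
s_1 = Round(s_0, k_0) = 0xB7A68F
s_2 = Round(s_1, k_1) = 0x8DC58B
s_3 = Round(s_2, k_2) = 0x3D6E87
s_4 = Round(s_3, k_3) = 0xEA5E12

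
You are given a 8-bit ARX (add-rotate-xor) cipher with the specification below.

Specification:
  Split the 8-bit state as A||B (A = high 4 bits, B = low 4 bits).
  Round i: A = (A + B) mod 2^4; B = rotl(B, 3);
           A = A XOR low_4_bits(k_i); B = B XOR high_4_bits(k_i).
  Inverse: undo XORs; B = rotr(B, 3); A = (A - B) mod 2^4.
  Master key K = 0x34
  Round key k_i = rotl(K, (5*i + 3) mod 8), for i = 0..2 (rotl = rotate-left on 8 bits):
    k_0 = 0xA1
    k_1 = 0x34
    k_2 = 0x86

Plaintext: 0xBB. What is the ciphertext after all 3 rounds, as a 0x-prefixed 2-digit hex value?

0x4C

s_0 = plaintext = 0xBB
s_1 = Round(s_0, k_0) = 0x77
s_2 = Round(s_1, k_1) = 0xA8
s_3 = Round(s_2, k_2) = 0x4C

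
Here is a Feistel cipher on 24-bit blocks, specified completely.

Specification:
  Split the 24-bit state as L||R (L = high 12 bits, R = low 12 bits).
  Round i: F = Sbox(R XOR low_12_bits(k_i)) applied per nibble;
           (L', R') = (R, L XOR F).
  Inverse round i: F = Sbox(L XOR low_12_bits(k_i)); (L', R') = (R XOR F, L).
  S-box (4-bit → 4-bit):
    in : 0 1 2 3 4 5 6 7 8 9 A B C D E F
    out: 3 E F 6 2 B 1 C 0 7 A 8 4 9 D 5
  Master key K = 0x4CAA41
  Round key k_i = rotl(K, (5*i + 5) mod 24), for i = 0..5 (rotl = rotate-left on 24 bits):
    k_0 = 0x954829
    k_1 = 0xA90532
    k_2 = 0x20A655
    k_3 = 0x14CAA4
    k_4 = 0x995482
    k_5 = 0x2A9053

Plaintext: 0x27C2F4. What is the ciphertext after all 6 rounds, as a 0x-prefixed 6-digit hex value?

s_0 = plaintext = 0x27C2F4
s_1 = Round(s_0, k_0) = 0x2F48E5
s_2 = Round(s_1, k_1) = 0x8E5B68
s_3 = Round(s_2, k_2) = 0xB6818C
s_4 = Round(s_3, k_3) = 0x18C398
s_5 = Round(s_4, k_4) = 0x398D66
s_6 = Round(s_5, k_5) = 0xD66AF3

0xD66AF3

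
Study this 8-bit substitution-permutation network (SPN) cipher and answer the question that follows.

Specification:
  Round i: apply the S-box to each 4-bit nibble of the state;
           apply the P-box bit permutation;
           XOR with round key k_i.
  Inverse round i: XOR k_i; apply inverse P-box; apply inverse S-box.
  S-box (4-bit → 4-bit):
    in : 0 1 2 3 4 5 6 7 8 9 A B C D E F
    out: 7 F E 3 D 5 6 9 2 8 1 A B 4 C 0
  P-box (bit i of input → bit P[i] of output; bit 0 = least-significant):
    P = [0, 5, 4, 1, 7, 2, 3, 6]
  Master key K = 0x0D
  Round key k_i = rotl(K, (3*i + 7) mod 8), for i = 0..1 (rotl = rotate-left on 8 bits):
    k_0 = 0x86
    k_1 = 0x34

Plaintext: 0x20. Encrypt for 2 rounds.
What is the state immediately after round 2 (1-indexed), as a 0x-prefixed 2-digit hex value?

s_0 = plaintext = 0x20
s_1 = Round(s_0, k_0) = 0xFB
s_2 = Round(s_1, k_1) = 0x16

0x16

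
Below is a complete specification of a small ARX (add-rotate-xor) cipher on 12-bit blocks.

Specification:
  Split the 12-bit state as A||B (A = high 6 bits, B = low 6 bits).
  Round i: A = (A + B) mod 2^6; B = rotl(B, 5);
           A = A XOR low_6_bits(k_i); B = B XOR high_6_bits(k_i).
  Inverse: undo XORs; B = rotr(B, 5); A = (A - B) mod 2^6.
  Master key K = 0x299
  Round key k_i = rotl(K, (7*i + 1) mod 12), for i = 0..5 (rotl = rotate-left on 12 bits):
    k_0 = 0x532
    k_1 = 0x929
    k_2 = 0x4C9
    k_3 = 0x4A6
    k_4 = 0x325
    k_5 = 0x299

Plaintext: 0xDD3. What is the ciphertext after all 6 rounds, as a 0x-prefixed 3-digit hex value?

0x19B

s_0 = plaintext = 0xDD3
s_1 = Round(s_0, k_0) = 0xE3D
s_2 = Round(s_1, k_1) = 0x71A
s_3 = Round(s_2, k_2) = 0xFDE
s_4 = Round(s_3, k_3) = 0xEDD
s_5 = Round(s_4, k_4) = 0xF62
s_6 = Round(s_5, k_5) = 0x19B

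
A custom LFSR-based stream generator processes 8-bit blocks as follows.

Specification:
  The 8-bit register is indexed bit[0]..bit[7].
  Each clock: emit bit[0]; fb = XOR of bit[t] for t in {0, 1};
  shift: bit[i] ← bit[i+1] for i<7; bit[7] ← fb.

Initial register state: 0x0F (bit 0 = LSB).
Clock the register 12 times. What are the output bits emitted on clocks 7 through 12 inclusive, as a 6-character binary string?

000001

reg_0 = 0x0F
clock 1: out=1, reg = 0x07
clock 2: out=1, reg = 0x03
clock 3: out=1, reg = 0x01
clock 4: out=1, reg = 0x80
clock 5: out=0, reg = 0x40
clock 6: out=0, reg = 0x20
clock 7: out=0, reg = 0x10
clock 8: out=0, reg = 0x08
clock 9: out=0, reg = 0x04
clock 10: out=0, reg = 0x02
clock 11: out=0, reg = 0x81
clock 12: out=1, reg = 0xC0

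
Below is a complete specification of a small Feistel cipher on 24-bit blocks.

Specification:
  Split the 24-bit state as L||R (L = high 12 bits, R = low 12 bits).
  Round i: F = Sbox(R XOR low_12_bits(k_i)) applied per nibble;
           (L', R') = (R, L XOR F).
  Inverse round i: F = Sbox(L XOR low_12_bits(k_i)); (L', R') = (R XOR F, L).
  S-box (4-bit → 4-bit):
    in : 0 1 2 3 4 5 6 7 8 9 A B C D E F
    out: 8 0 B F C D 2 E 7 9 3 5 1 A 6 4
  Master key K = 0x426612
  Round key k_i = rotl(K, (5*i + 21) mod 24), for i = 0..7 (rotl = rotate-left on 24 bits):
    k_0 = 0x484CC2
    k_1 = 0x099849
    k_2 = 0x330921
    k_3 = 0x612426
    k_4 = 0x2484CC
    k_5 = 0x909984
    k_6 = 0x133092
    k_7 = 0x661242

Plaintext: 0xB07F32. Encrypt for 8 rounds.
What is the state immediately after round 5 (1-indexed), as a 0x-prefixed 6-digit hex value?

0x8F9B22

s_0 = plaintext = 0xB07F32
s_1 = Round(s_0, k_0) = 0xF3244F
s_2 = Round(s_1, k_1) = 0x44FEB0
s_3 = Round(s_2, k_2) = 0xEB0ADF
s_4 = Round(s_3, k_3) = 0xADF8F9
s_5 = Round(s_4, k_4) = 0x8F9B22
s_6 = Round(s_5, k_5) = 0xB223CB
s_7 = Round(s_6, k_6) = 0x3CB4FB
s_8 = Round(s_7, k_7) = 0x4FB192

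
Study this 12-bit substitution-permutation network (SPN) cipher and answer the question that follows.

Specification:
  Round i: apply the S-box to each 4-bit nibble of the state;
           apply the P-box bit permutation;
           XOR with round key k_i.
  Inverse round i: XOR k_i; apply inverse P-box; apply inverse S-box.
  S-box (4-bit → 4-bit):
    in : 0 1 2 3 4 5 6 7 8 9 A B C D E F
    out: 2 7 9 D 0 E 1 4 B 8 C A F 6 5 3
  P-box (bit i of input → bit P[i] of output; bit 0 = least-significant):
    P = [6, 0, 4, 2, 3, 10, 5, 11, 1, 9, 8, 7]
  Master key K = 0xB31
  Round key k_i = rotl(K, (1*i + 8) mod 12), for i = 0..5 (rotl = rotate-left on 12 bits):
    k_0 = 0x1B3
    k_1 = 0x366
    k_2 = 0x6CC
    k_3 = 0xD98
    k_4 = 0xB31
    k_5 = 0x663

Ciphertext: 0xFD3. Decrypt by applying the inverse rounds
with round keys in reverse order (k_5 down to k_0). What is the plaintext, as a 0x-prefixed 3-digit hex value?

s_0 = ciphertext = 0xFD3
s_1 = InvRound(s_0, k_5) = 0xAA7
s_2 = InvRound(s_1, k_4) = 0x34A
s_3 = InvRound(s_2, k_3) = 0x8BE
s_4 = InvRound(s_3, k_2) = 0xF5E
s_5 = InvRound(s_4, k_1) = 0x4C7
s_6 = InvRound(s_5, k_0) = 0x7D3

0x7D3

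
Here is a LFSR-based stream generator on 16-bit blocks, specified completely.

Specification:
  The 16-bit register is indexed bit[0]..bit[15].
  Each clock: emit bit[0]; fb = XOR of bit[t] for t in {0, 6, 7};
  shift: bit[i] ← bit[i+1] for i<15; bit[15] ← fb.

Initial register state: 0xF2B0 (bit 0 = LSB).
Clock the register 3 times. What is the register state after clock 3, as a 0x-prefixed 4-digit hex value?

reg_0 = 0xF2B0
clock 1: out=0, reg = 0xF958
clock 2: out=0, reg = 0xFCAC
clock 3: out=0, reg = 0xFE56

0xFE56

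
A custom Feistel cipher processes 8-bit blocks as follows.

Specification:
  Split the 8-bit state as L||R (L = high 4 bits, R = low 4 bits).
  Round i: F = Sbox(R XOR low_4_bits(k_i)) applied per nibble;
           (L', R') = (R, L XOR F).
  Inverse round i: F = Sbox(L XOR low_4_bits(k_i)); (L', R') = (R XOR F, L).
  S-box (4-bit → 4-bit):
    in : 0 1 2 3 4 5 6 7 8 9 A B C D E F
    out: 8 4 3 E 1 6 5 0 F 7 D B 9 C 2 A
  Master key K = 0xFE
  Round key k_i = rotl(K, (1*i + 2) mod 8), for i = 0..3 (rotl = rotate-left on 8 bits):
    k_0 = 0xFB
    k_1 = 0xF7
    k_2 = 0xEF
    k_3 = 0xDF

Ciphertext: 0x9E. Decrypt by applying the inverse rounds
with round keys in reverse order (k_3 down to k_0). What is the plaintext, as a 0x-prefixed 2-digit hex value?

s_0 = ciphertext = 0x9E
s_1 = InvRound(s_0, k_3) = 0xB9
s_2 = InvRound(s_1, k_2) = 0x8B
s_3 = InvRound(s_2, k_1) = 0x18
s_4 = InvRound(s_3, k_0) = 0x51

0x51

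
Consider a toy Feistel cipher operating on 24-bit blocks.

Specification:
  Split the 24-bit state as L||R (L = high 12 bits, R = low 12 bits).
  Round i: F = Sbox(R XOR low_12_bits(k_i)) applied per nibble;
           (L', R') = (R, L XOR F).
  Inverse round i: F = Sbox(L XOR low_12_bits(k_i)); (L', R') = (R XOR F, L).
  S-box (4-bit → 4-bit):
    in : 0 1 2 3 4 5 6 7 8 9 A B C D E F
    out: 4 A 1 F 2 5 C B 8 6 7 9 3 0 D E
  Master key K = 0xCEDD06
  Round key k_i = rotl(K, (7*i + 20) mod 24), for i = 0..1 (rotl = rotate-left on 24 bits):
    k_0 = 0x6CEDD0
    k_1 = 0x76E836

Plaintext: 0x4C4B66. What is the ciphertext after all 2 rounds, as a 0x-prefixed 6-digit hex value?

s_0 = plaintext = 0x4C4B66
s_1 = Round(s_0, k_0) = 0xB66858
s_2 = Round(s_1, k_1) = 0x858FAB

0x858FAB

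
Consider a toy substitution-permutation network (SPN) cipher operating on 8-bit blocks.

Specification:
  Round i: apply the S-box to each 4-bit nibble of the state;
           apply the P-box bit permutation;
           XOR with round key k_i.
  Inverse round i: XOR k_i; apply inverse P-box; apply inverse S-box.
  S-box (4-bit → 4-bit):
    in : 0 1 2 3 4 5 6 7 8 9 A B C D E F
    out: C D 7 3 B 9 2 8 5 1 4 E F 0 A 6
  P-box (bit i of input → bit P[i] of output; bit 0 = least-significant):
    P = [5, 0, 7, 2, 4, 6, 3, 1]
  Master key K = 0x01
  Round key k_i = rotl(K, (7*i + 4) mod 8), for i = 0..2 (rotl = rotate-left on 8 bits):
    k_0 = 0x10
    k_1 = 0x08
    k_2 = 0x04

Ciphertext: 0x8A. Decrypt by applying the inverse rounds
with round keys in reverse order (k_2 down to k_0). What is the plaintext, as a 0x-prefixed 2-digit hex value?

s_0 = ciphertext = 0x8A
s_1 = InvRound(s_0, k_2) = 0x00
s_2 = InvRound(s_1, k_1) = 0xAD
s_3 = InvRound(s_2, k_0) = 0x8C

0x8C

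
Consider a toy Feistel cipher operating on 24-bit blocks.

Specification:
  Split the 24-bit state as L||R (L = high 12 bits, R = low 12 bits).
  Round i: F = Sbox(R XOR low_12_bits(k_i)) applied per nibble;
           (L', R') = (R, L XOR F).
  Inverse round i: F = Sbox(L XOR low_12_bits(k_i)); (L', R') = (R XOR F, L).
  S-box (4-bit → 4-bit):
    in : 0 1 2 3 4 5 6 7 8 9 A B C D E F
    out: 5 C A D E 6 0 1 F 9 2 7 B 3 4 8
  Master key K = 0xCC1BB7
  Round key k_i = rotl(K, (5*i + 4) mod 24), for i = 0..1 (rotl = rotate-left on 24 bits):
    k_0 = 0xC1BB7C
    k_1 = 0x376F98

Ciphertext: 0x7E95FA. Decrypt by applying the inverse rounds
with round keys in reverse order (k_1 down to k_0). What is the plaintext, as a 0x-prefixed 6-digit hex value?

s_0 = ciphertext = 0x7E95FA
s_1 = InvRound(s_0, k_1) = 0xAE67E9
s_2 = InvRound(s_1, k_0) = 0xB7BAE6

0xB7BAE6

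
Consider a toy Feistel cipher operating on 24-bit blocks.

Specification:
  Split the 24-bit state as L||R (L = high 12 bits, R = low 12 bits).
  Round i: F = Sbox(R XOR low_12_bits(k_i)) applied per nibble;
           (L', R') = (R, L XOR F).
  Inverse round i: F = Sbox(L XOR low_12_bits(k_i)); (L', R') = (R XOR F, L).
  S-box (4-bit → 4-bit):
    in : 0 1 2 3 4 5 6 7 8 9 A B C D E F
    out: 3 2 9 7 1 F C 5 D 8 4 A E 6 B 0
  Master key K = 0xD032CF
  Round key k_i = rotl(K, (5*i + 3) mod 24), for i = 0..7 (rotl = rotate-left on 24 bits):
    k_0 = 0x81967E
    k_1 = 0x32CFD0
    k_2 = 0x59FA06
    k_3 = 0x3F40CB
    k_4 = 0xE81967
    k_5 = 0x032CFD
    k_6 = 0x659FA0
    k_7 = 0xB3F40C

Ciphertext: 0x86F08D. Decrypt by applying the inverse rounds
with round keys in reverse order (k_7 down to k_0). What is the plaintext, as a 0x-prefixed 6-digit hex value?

s_0 = ciphertext = 0x86F08D
s_1 = InvRound(s_0, k_7) = 0xE4A86F
s_2 = InvRound(s_1, k_6) = 0xADBE4A
s_3 = InvRound(s_2, k_5) = 0x2D6ADB
s_4 = InvRound(s_3, k_4) = 0x0792D6
s_5 = InvRound(s_4, k_3) = 0x17F079
s_6 = InvRound(s_5, k_2) = 0xA2117F
s_7 = InvRound(s_6, k_1) = 0xE7DA21
s_8 = InvRound(s_7, k_0) = 0x716E7D

0x716E7D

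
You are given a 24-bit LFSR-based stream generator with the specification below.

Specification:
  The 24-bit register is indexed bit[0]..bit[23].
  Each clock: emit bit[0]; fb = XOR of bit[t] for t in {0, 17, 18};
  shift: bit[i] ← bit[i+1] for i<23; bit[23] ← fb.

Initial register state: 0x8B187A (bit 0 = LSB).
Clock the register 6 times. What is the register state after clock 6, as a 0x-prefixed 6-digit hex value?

reg_0 = 0x8B187A
clock 1: out=0, reg = 0xC58C3D
clock 2: out=1, reg = 0x62C61E
clock 3: out=0, reg = 0xB1630F
clock 4: out=1, reg = 0xD8B187
clock 5: out=1, reg = 0xEC58C3
clock 6: out=1, reg = 0x762C61

0x762C61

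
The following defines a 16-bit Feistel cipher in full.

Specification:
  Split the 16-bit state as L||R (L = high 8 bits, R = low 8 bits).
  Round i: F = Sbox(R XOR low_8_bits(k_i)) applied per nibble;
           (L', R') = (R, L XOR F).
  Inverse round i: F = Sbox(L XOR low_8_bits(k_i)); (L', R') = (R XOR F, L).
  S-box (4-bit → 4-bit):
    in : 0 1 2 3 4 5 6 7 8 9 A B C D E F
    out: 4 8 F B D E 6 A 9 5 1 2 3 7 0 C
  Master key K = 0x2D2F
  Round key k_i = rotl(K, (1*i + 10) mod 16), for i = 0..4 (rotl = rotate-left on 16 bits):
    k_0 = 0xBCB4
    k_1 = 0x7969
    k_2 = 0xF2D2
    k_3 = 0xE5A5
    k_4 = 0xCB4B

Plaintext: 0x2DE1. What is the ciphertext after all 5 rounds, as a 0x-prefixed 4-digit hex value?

0xA53C

s_0 = plaintext = 0x2DE1
s_1 = Round(s_0, k_0) = 0xE1C3
s_2 = Round(s_1, k_1) = 0xC3F0
s_3 = Round(s_2, k_2) = 0xF03C
s_4 = Round(s_3, k_3) = 0x3CA5
s_5 = Round(s_4, k_4) = 0xA53C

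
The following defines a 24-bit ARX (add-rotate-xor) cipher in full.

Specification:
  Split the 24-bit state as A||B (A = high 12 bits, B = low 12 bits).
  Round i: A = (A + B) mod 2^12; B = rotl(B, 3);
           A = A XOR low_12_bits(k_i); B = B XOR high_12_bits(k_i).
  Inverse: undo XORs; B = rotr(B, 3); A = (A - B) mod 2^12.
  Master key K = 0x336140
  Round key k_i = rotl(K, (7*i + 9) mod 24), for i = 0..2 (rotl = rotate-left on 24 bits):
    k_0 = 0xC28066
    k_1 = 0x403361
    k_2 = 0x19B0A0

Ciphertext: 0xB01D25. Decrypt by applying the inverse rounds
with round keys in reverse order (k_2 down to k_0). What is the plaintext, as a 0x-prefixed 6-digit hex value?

0xFBC4A3

s_0 = ciphertext = 0xB01D25
s_1 = InvRound(s_0, k_2) = 0xE0AD97
s_2 = InvRound(s_1, k_1) = 0x439932
s_3 = InvRound(s_2, k_0) = 0xFBC4A3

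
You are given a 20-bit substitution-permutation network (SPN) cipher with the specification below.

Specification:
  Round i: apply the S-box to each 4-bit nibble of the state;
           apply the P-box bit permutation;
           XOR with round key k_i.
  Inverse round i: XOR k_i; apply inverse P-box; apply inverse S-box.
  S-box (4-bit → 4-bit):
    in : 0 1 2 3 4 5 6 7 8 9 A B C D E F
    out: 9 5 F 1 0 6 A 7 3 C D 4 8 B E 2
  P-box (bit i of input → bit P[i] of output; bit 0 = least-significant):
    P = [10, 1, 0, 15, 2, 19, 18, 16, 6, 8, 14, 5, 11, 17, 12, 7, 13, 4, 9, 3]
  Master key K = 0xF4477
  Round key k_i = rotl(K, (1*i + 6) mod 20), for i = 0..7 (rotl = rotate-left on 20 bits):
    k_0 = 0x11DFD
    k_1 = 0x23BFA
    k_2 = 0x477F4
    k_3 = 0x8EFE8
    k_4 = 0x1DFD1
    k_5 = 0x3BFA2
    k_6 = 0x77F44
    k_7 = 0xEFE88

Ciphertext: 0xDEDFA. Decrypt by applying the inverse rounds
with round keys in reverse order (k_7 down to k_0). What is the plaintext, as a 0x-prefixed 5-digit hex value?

s_0 = ciphertext = 0xDEDFA
s_1 = InvRound(s_0, k_7) = 0x55DCF
s_2 = InvRound(s_1, k_6) = 0xA6445
s_3 = InvRound(s_2, k_5) = 0xBA2DE
s_4 = InvRound(s_3, k_4) = 0x07587
s_5 = InvRound(s_4, k_3) = 0x9108E
s_6 = InvRound(s_5, k_2) = 0x242E8
s_7 = InvRound(s_6, k_1) = 0x8154F
s_8 = InvRound(s_7, k_0) = 0xF0C6F

0xF0C6F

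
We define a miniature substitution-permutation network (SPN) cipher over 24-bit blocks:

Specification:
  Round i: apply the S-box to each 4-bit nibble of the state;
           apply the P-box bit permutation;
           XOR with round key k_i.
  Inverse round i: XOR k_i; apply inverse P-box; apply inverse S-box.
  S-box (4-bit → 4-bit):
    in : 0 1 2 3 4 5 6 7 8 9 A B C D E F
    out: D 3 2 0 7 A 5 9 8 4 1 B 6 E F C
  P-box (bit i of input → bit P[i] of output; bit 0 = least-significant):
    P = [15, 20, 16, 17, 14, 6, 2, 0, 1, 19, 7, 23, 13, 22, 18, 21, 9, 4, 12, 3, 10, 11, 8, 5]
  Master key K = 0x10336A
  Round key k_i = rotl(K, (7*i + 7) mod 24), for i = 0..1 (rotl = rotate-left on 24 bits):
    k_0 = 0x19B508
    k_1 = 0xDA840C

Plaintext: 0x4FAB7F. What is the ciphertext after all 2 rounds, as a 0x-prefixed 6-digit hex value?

0x1EC519

s_0 = plaintext = 0x4FAB7F
s_1 = Round(s_0, k_0) = 0x92C803
s_2 = Round(s_1, k_1) = 0x1EC519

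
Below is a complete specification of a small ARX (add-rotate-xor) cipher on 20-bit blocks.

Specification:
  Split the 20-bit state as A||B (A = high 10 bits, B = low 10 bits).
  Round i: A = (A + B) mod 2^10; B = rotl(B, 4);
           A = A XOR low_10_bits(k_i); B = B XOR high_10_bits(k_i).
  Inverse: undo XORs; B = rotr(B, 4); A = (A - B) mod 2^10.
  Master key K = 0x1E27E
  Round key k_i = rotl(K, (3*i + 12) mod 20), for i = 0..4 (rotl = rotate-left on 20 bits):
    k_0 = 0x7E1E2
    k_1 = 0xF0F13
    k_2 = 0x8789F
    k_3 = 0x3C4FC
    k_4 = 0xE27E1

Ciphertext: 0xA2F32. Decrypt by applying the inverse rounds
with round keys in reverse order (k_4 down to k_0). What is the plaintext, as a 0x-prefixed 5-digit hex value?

s_0 = ciphertext = 0xA2F32
s_1 = InvRound(s_0, k_4) = 0xA7ECB
s_2 = InvRound(s_1, k_3) = 0xF02A3
s_3 = InvRound(s_2, k_2) = 0x0534B
s_4 = InvRound(s_3, k_1) = 0x3FE08
s_5 = InvRound(s_4, k_0) = 0x3783F

0x3783F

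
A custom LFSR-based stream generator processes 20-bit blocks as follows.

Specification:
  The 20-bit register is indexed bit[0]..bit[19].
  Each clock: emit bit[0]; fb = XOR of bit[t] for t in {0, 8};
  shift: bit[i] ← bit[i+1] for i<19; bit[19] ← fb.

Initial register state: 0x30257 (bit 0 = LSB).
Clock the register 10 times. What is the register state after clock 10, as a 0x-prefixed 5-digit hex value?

reg_0 = 0x30257
clock 1: out=1, reg = 0x9812B
clock 2: out=1, reg = 0x4C095
clock 3: out=1, reg = 0xA604A
clock 4: out=0, reg = 0x53025
clock 5: out=1, reg = 0xA9812
clock 6: out=0, reg = 0x54C09
clock 7: out=1, reg = 0xAA604
clock 8: out=0, reg = 0x55302
clock 9: out=0, reg = 0xAA981
clock 10: out=1, reg = 0x554C0

0x554C0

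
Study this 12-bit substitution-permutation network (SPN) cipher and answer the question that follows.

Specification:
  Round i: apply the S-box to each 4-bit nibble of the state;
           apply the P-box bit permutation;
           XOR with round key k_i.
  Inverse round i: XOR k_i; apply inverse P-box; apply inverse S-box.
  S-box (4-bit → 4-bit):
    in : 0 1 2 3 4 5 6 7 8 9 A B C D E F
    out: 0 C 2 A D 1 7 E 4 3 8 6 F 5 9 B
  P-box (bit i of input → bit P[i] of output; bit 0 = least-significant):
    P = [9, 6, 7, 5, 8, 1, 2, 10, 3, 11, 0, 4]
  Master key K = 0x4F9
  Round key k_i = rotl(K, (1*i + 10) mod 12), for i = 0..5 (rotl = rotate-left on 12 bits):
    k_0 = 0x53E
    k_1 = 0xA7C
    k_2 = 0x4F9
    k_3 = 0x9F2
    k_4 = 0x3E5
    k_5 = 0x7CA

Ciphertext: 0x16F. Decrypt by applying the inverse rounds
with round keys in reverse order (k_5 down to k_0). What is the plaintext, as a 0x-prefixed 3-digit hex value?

0x01E

s_0 = ciphertext = 0x16F
s_1 = InvRound(s_0, k_5) = 0x814
s_2 = InvRound(s_1, k_4) = 0x75C
s_3 = InvRound(s_2, k_3) = 0x974
s_4 = InvRound(s_3, k_2) = 0x648
s_5 = InvRound(s_4, k_1) = 0x31A
s_6 = InvRound(s_5, k_0) = 0x01E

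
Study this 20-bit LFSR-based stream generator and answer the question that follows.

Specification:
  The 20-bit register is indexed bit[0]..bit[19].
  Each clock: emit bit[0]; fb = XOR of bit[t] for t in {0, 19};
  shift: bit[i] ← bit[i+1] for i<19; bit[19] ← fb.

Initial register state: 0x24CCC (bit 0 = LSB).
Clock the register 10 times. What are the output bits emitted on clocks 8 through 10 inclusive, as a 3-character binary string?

100

reg_0 = 0x24CCC
clock 1: out=0, reg = 0x12666
clock 2: out=0, reg = 0x09333
clock 3: out=1, reg = 0x84999
clock 4: out=1, reg = 0x424CC
clock 5: out=0, reg = 0x21266
clock 6: out=0, reg = 0x10933
clock 7: out=1, reg = 0x88499
clock 8: out=1, reg = 0x4424C
clock 9: out=0, reg = 0x22126
clock 10: out=0, reg = 0x11093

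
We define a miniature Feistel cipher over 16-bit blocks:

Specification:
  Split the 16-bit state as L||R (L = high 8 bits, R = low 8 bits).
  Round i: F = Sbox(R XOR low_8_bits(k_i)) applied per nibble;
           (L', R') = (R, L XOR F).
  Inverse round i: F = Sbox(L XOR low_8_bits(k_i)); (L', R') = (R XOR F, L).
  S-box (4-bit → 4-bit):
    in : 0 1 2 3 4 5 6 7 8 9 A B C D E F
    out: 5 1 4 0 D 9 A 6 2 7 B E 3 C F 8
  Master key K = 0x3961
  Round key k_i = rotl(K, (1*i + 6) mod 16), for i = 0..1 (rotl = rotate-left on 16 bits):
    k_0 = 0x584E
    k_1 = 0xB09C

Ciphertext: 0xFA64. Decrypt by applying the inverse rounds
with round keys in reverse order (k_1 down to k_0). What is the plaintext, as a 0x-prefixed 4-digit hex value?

s_0 = ciphertext = 0xFA64
s_1 = InvRound(s_0, k_1) = 0xCEFA
s_2 = InvRound(s_1, k_0) = 0xDFCE

0xDFCE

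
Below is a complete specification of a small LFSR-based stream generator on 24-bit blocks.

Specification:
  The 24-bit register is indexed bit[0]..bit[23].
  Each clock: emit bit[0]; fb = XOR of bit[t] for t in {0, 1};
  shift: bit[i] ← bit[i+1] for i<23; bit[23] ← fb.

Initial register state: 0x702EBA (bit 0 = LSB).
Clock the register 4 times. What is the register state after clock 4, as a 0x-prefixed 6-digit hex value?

0x7702EB

reg_0 = 0x702EBA
clock 1: out=0, reg = 0xB8175D
clock 2: out=1, reg = 0xDC0BAE
clock 3: out=0, reg = 0xEE05D7
clock 4: out=1, reg = 0x7702EB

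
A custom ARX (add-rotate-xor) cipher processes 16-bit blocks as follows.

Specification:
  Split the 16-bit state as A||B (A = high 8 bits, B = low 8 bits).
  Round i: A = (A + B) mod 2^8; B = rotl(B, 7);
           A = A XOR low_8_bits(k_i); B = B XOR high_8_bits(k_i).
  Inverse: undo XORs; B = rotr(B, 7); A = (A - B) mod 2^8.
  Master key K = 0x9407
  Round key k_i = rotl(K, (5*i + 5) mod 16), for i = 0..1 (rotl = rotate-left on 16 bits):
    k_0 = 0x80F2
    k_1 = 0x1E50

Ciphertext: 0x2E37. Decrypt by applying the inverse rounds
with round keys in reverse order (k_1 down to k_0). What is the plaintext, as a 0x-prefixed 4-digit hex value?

s_0 = ciphertext = 0x2E37
s_1 = InvRound(s_0, k_1) = 0x2C52
s_2 = InvRound(s_1, k_0) = 0x39A5

0x39A5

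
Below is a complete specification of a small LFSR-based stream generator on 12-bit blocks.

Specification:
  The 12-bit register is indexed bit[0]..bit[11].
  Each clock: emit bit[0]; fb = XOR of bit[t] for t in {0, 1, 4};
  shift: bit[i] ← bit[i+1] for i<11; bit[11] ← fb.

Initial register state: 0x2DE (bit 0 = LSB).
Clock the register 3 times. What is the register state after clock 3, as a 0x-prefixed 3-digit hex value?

reg_0 = 0x2DE
clock 1: out=0, reg = 0x16F
clock 2: out=1, reg = 0x0B7
clock 3: out=1, reg = 0x85B

0x85B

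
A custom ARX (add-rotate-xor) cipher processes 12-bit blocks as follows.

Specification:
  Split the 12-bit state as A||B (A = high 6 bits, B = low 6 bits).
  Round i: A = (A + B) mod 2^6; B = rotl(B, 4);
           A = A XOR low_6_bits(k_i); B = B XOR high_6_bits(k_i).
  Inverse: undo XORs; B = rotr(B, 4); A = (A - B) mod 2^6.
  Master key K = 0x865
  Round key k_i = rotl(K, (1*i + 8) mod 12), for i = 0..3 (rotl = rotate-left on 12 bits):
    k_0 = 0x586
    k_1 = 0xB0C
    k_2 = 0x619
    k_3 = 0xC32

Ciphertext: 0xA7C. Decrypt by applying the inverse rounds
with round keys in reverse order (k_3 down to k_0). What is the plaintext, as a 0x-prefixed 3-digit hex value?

0xA3A

s_0 = ciphertext = 0xA7C
s_1 = InvRound(s_0, k_3) = 0xAF0
s_2 = InvRound(s_1, k_2) = 0x422
s_3 = InvRound(s_2, k_1) = 0x938
s_4 = InvRound(s_3, k_0) = 0xA3A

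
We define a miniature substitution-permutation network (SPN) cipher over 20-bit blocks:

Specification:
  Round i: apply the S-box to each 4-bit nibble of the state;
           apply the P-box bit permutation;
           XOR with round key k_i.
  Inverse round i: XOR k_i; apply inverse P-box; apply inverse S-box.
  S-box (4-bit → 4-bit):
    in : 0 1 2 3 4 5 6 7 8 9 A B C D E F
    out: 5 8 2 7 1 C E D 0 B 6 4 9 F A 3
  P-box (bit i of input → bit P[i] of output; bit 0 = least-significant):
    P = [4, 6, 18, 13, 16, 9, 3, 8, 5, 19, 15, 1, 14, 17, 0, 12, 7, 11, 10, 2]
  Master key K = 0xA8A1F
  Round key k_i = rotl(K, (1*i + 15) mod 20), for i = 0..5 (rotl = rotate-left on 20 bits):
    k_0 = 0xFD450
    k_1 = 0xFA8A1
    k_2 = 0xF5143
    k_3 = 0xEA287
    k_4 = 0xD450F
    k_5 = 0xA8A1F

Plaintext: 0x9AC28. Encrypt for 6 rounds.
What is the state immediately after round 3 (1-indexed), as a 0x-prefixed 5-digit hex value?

0x0A788

s_0 = plaintext = 0x9AC28
s_1 = Round(s_0, k_0) = 0xDDEF7
s_2 = Round(s_1, k_1) = 0x0D636
s_3 = Round(s_2, k_2) = 0x0A788
s_4 = Round(s_3, k_3) = 0xC2624
s_5 = Round(s_4, k_4) = 0x7C799
s_6 = Round(s_5, k_5) = 0xB7DE9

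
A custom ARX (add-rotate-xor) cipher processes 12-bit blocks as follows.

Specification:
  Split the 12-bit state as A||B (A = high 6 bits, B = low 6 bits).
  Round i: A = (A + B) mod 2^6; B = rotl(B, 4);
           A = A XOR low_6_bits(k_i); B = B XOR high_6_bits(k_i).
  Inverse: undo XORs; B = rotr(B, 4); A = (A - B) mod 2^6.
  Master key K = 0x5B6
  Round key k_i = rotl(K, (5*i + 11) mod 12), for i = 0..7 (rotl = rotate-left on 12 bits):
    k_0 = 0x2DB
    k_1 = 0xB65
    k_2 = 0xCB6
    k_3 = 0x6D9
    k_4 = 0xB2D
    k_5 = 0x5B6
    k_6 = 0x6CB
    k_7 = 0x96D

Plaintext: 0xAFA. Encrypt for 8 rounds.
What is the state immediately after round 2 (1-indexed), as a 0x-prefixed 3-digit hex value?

s_0 = plaintext = 0xAFA
s_1 = Round(s_0, k_0) = 0xFA5
s_2 = Round(s_1, k_1) = 0x1B4
s_3 = Round(s_2, k_2) = 0x33F
s_4 = Round(s_3, k_3) = 0x4A4
s_5 = Round(s_4, k_4) = 0x6E5
s_6 = Round(s_5, k_5) = 0xD8F
s_7 = Round(s_6, k_6) = 0x3A8
s_8 = Round(s_7, k_7) = 0x6EF

0x1B4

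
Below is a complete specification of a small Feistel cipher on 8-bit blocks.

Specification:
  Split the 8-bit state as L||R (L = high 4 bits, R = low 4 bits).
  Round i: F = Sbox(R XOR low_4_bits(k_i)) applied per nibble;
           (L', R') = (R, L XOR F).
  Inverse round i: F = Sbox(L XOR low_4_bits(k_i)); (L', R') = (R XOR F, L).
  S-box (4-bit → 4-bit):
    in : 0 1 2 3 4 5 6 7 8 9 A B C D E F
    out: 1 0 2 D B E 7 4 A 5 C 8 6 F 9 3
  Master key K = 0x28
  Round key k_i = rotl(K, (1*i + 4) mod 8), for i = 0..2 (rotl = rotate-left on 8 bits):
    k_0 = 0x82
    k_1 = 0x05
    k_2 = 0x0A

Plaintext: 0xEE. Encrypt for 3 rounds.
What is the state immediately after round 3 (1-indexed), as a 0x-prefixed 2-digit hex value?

s_0 = plaintext = 0xEE
s_1 = Round(s_0, k_0) = 0xE8
s_2 = Round(s_1, k_1) = 0x81
s_3 = Round(s_2, k_2) = 0x10

0x10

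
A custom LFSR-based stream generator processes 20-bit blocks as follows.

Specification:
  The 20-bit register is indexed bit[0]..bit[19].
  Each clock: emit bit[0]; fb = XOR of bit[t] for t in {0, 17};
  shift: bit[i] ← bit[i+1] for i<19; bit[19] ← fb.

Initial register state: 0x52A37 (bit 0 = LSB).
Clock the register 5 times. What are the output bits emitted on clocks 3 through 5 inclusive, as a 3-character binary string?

reg_0 = 0x52A37
clock 1: out=1, reg = 0xA951B
clock 2: out=1, reg = 0x54A8D
clock 3: out=1, reg = 0xAA546
clock 4: out=0, reg = 0xD52A3
clock 5: out=1, reg = 0xEA951

101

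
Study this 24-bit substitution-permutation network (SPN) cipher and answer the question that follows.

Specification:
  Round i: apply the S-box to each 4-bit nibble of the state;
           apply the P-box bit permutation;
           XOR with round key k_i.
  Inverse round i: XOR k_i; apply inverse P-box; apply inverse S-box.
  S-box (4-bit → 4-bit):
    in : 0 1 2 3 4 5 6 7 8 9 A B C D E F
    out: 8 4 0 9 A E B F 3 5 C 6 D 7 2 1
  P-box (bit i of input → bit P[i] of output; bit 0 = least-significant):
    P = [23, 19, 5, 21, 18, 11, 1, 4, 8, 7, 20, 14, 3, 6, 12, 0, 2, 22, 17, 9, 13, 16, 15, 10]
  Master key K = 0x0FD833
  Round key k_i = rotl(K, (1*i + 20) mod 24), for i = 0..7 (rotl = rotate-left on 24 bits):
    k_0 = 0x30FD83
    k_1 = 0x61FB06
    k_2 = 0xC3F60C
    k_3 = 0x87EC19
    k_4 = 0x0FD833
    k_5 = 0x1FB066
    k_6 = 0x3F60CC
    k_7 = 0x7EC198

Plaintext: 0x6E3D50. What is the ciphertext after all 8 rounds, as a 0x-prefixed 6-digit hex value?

0xF0B714

s_0 = plaintext = 0x6E3D50
s_1 = Round(s_0, k_0) = 0x41D018
s_2 = Round(s_1, k_1) = 0xEAAF4C
s_3 = Round(s_2, k_2) = 0x60ED3D
s_4 = Round(s_3, k_3) = 0x1ACBE9
s_5 = Round(s_4, k_4) = 0x9D429A
s_6 = Round(s_5, k_5) = 0x791001
s_7 = Round(s_6, k_6) = 0x3C94F8
s_8 = Round(s_7, k_7) = 0xF0B714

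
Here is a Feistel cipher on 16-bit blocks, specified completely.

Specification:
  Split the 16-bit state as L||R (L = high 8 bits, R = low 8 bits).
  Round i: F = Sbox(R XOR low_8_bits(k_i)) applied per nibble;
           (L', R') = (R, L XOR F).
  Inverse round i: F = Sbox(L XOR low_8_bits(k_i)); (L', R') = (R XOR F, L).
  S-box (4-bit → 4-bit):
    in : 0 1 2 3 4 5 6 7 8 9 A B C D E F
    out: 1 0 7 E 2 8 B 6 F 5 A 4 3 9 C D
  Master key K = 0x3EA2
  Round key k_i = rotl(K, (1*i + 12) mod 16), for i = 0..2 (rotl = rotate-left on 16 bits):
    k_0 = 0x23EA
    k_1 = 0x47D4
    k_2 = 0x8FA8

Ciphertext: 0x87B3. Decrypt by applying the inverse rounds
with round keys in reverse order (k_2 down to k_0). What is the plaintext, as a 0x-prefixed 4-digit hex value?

0x788D

s_0 = ciphertext = 0x87B3
s_1 = InvRound(s_0, k_2) = 0xCE87
s_2 = InvRound(s_1, k_1) = 0x8DCE
s_3 = InvRound(s_2, k_0) = 0x788D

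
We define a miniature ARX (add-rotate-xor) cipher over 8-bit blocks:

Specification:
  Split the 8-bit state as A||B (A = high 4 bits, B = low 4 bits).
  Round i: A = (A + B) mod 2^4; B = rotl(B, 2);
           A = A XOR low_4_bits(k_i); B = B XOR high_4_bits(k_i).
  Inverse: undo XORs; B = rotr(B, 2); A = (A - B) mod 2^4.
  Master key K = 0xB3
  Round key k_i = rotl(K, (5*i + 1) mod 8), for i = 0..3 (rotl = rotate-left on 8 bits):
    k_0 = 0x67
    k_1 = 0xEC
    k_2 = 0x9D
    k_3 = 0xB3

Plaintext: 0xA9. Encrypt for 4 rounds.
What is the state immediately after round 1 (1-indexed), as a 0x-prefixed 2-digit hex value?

0x40

s_0 = plaintext = 0xA9
s_1 = Round(s_0, k_0) = 0x40
s_2 = Round(s_1, k_1) = 0x8E
s_3 = Round(s_2, k_2) = 0xB2
s_4 = Round(s_3, k_3) = 0xE3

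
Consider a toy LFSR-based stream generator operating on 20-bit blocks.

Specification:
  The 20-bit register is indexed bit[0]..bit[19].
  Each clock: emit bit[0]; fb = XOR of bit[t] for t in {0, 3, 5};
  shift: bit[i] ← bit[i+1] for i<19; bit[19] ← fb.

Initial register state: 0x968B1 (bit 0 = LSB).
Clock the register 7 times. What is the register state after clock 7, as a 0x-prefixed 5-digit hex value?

0xC52D1

reg_0 = 0x968B1
clock 1: out=1, reg = 0x4B458
clock 2: out=0, reg = 0xA5A2C
clock 3: out=0, reg = 0x52D16
clock 4: out=0, reg = 0x2968B
clock 5: out=1, reg = 0x14B45
clock 6: out=1, reg = 0x8A5A2
clock 7: out=0, reg = 0xC52D1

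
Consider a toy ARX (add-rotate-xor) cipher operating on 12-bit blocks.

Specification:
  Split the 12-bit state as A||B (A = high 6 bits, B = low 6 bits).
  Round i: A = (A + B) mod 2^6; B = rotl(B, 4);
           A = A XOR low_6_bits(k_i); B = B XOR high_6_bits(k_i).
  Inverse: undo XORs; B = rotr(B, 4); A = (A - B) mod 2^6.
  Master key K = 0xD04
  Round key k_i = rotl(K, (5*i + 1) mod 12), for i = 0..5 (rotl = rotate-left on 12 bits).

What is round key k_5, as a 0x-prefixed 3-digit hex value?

K = 0xD04
k_0 = rotl(K, (5*0+1) mod 12) = rotl(K, 1) = 0xA09
k_1 = rotl(K, (5*1+1) mod 12) = rotl(K, 6) = 0x134
k_2 = rotl(K, (5*2+1) mod 12) = rotl(K, 11) = 0x682
k_3 = rotl(K, (5*3+1) mod 12) = rotl(K, 4) = 0x04D
k_4 = rotl(K, (5*4+1) mod 12) = rotl(K, 9) = 0x9A0
k_5 = rotl(K, (5*5+1) mod 12) = rotl(K, 2) = 0x413

0x413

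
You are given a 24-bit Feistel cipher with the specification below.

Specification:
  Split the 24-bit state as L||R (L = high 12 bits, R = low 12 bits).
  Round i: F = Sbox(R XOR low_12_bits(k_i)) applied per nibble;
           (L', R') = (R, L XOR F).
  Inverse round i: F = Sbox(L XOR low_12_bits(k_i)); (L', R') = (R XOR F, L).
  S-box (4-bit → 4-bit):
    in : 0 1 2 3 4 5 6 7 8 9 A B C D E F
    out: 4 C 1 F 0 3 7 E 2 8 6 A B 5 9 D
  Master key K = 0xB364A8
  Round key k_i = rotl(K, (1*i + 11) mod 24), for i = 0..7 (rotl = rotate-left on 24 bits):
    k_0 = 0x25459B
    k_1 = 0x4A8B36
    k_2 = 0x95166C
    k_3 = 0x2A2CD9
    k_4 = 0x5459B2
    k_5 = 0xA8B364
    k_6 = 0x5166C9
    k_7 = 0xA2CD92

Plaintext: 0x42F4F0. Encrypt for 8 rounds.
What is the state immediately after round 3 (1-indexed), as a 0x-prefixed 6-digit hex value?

s_0 = plaintext = 0x42F4F0
s_1 = Round(s_0, k_0) = 0x4F0855
s_2 = Round(s_1, k_1) = 0x855B8F
s_3 = Round(s_2, k_2) = 0xB8FDCA
s_4 = Round(s_3, k_3) = 0xDCA740
s_5 = Round(s_4, k_4) = 0x74041B
s_6 = Round(s_5, k_5) = 0x41B9AD
s_7 = Round(s_6, k_6) = 0x9AD96B
s_8 = Round(s_7, k_7) = 0x96B975

0xB8FDCA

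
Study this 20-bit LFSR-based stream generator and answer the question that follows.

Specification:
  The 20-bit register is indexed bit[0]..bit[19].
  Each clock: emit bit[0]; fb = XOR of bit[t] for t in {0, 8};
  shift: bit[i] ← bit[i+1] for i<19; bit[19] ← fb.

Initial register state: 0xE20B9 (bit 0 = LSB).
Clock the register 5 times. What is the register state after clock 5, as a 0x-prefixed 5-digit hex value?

reg_0 = 0xE20B9
clock 1: out=1, reg = 0xF105C
clock 2: out=0, reg = 0x7882E
clock 3: out=0, reg = 0x3C417
clock 4: out=1, reg = 0x9E20B
clock 5: out=1, reg = 0xCF105

0xCF105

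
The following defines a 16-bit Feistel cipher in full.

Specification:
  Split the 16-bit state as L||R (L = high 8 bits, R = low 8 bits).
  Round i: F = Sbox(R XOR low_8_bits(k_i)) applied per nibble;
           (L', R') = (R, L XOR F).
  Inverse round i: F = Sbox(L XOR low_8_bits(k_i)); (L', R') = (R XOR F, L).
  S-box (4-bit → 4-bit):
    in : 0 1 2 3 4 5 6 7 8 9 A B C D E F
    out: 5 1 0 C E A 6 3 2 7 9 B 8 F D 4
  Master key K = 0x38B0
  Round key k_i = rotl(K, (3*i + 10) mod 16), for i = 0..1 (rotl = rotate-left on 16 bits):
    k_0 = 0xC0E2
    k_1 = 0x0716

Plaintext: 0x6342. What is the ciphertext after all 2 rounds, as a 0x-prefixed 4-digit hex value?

0xF697

s_0 = plaintext = 0x6342
s_1 = Round(s_0, k_0) = 0x42F6
s_2 = Round(s_1, k_1) = 0xF697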